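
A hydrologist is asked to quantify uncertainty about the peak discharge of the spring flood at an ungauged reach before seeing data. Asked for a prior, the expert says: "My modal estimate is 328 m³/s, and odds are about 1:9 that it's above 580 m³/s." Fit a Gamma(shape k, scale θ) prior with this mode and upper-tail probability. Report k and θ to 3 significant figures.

k ≈ 6.85, θ ≈ 56.1

Gamma(k,θ) with k>1 has mode (k−1)θ, so θ = 328/(k−1).
Need P(X < 580) = 0.9 with θ tied to k this way. Start at k = 2, θ = 328: P(X<580) ≈ 0.528.
Too low — raise k to concentrate. Iterating converges to k ≈ 6.85.
Then θ = 328/(6.85−1) ≈ 56.1.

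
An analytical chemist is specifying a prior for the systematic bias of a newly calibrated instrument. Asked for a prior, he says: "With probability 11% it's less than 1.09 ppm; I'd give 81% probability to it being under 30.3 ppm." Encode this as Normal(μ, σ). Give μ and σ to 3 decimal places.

μ = 18.115, σ = 13.880

The p-quantile of Normal(μ,σ) is μ + z_p·σ, with z_{0.11} = -1.227 and z_{0.81} = 0.8779.
Eliminate σ: μ = (z₂·x₁ − z₁·x₂)/(z₂ − z₁) = (0.8779·1.09 − (-1.227)·30.3)/2.104 = 18.115.
Then σ = (x₂ − x₁)/(z₂ − z₁) = (30.3 − 1.09)/2.104 = 13.880.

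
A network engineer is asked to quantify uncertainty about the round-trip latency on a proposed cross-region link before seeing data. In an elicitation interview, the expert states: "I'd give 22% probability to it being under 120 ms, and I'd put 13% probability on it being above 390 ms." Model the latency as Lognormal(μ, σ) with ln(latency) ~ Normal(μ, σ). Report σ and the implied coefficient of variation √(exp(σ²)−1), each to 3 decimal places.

If T ~ Lognormal(μ,σ) then ln T ~ Normal(μ,σ), so the p-quantile of ln T is μ + z_p·σ.
ln(120) = 4.787 and ln(390) = 5.966; z_{0.22} = -0.7722, z_{0.87} = 1.126.
σ = (5.966 − 4.787)/(1.126 − (-0.7722)) = 0.621.
μ = 4.787 − (-0.7722)·0.621 = 5.267.
CV = √(exp(σ²)−1) = √(exp(0.3854)−1) = 0.686.

σ ≈ 0.621, CV ≈ 0.686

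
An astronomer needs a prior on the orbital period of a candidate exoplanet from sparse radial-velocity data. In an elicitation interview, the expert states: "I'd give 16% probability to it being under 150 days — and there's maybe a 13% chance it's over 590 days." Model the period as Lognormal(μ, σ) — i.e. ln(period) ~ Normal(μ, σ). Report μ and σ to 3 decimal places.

If T ~ Lognormal(μ,σ) then ln T ~ Normal(μ,σ), so the p-quantile of ln T is μ + z_p·σ.
ln(150) = 5.011 and ln(590) = 6.38; z_{0.16} = -0.9945, z_{0.87} = 1.126.
σ = (6.38 − 5.011)/(1.126 − (-0.9945)) = 0.646.
μ = 5.011 − (-0.9945)·0.646 = 5.653.

μ ≈ 5.653, σ ≈ 0.646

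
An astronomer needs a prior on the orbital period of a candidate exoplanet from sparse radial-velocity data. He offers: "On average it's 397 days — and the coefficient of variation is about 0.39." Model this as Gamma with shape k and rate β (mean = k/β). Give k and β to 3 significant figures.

For Gamma(k, rate β): mean = k/β, variance = k/β², so CV = 1/√k.
CV = 0.39, hence k = 1/CV² = 6.57.
Then β = k/mean = 6.57/397 = 0.0166.

k ≈ 6.57, β ≈ 0.0166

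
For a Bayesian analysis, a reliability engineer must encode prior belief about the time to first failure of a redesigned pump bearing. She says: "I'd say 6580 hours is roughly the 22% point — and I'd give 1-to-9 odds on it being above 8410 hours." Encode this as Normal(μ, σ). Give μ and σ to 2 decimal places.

For Normal(μ,σ), the p-quantile is μ + z_p·σ. Here z_{0.22} = -0.7722, z_{0.9} = 1.282.
So 6580 = μ − 0.7722σ and 8410 = μ + 1.282σ.
Subtracting: σ = (8410 − 6580)/(1.282 − (-0.7722)) = 891.06.
Then μ = 6580 − (-0.7722)·891.06 = 7268.07.

μ = 7268.07, σ = 891.06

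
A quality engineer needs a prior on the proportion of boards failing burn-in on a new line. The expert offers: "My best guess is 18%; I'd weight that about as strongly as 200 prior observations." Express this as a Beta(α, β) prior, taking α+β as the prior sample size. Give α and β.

α = 36, β = 164

Under the effective-sample-size interpretation, Beta(α, β) has prior mean α/(α+β) and prior sample size α+β.
So α+β = 200 and α/(α+β) = 0.18, giving α = 0.18·200 = 36 and β = 200 − 36 = 164.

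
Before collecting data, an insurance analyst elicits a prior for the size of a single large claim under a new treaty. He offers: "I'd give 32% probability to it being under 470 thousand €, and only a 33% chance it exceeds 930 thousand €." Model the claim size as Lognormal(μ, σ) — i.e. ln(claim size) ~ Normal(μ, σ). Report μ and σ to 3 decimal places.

If T ~ Lognormal(μ,σ) then ln T ~ Normal(μ,σ), so the p-quantile of ln T is μ + z_p·σ.
ln(470) = 6.153 and ln(930) = 6.835; z_{0.32} = -0.4677, z_{0.67} = 0.4399.
σ = (6.835 − 6.153)/(0.4399 − (-0.4677)) = 0.752.
μ = 6.153 − (-0.4677)·0.752 = 6.504.

μ ≈ 6.504, σ ≈ 0.752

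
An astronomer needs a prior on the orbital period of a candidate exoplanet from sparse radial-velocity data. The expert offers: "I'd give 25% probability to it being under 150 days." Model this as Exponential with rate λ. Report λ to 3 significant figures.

P(T < 150.0) = 1 − e^(−λ·150.0) = 0.25, so λ = −ln(1−0.25)/150.0 = −ln(0.75)/150.0 = 0.00192.

λ ≈ 0.00192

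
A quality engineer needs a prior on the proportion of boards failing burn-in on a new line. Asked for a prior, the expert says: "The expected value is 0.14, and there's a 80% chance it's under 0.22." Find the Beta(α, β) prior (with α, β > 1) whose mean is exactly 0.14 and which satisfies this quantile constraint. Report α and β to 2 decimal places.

α ≈ 1.39, β ≈ 8.55

With mean 0.14 fixed, write α = 0.14s, β = 0.86s where s = α+β.
Need P(θ < 0.22) = 0.8 under Beta(0.14s, 0.86s). Normal approximation: (q−m)/√(m(1−m)/s) ≈ z_{0.8} = 0.842, so s ≈ 0.14·0.86·(0.842)²/(0.22−0.14)² = 13.3.
At s = 13.3: P(θ<0.22) ≈ 0.820. Adjusting to match 0.8 gives s ≈ 9.94.
So α = 0.14·9.94 ≈ 1.39, β = 0.86·9.94 ≈ 8.55.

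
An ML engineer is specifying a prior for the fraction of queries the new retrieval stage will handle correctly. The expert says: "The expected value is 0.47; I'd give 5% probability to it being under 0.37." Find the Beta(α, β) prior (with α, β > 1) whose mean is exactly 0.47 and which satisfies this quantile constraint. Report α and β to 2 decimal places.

α ≈ 30.94, β ≈ 34.89

With mean 0.47 fixed, write α = 0.47s, β = 0.53s where s = α+β.
Need P(θ < 0.37) = 0.05 under Beta(0.47s, 0.53s). Normal approximation: (q−m)/√(m(1−m)/s) ≈ z_{0.05} = -1.64, so s ≈ 0.47·0.53·(-1.64)²/(0.37−0.47)² = 67.4.
At s = 67.4: P(θ<0.37) ≈ 0.048. Adjusting to match 0.05 gives s ≈ 65.83.
So α = 0.47·65.83 ≈ 30.94, β = 0.53·65.83 ≈ 34.89.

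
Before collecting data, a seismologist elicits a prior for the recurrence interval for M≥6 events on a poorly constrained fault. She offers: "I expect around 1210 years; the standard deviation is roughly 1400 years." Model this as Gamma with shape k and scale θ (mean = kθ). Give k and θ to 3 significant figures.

k ≈ 0.747, θ ≈ 1620

For Gamma(k, scale θ): mean = kθ, variance = kθ², so CV = 1/√k.
CV = SD/mean = 1400/1210 = 1.157, hence k = 1/CV² = 0.747.
Then θ = mean/k = 1210/0.747 = 1620.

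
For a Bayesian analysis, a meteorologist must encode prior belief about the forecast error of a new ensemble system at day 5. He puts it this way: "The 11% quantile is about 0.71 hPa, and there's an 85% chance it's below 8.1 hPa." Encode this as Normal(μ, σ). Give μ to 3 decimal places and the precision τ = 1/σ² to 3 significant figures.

μ = 4.715, τ = 0.0938

The p-quantile of Normal(μ,σ) is μ + z_p·σ, with z_{0.11} = -1.227 and z_{0.85} = 1.036.
Eliminate σ: μ = (z₂·x₁ − z₁·x₂)/(z₂ − z₁) = (1.036·0.71 − (-1.227)·8.1)/2.263 = 4.715.
Then σ = (x₂ − x₁)/(z₂ − z₁) = (8.1 − 0.71)/2.263 = 3.266.
Precision τ = 1/σ² = 1/3.266² = 0.0938.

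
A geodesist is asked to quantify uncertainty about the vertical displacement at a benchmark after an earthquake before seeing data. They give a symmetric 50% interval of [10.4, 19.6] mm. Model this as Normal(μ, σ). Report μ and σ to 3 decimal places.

μ = 15.000, σ = 6.820

A symmetric 50% interval runs μ ± z·σ with z = 0.6745.
Half-width = 4.6, so σ = 4.6/0.6745 = 6.820.
μ is the interval midpoint, 15.000.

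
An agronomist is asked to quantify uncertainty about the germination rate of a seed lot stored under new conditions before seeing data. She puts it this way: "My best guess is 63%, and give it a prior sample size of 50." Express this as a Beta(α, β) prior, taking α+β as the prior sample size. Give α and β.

Under the effective-sample-size interpretation, Beta(α, β) has prior mean α/(α+β) and prior sample size α+β.
So α+β = 50 and α/(α+β) = 0.63, giving α = 0.63·50 = 31.5 and β = 50 − 31.5 = 18.5.

α = 31.5, β = 18.5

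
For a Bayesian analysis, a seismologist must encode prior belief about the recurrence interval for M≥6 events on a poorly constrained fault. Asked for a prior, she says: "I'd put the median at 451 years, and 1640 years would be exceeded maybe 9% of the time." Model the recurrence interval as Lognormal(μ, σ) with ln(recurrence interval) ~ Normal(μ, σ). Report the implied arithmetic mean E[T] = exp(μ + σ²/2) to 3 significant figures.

If T ~ Lognormal(μ,σ) then ln T ~ Normal(μ,σ), so the p-quantile of ln T is μ + z_p·σ.
ln(451) = 6.111 and ln(1640) = 7.402; z_{0.5} = 0, z_{0.91} = 1.341.
σ = (7.402 − 6.111)/(1.341 − (0)) = 0.963.
μ = 6.111 − (0)·0.963 = 6.111.
E[T] = exp(μ + σ²/2) = exp(6.111 + 0.4636) = 717 years.

E[T] ≈ 717 years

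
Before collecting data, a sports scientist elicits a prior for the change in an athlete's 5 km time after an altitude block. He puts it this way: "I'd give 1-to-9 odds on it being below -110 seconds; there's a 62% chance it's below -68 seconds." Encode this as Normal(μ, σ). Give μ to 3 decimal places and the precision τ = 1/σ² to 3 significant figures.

μ = -76.084, τ = 0.00143

For Normal(μ,σ), the p-quantile is μ + z_p·σ. Here z_{0.1} = -1.282, z_{0.62} = 0.3055.
So -110 = μ − 1.282σ and -68 = μ + 0.3055σ.
Subtracting: σ = (-68 − -110)/(0.3055 − (-1.282)) = 26.464.
Then μ = -110 − (-1.282)·26.464 = -76.084.
Precision τ = 1/σ² = 1/26.46² = 0.00143.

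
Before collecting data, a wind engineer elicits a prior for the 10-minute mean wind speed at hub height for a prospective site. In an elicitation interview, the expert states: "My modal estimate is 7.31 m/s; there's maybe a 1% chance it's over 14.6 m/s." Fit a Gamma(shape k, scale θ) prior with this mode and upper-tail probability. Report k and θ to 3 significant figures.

k ≈ 11.3, θ ≈ 0.712

Gamma(k,θ) with k>1 has mode (k−1)θ, so θ = 7.31/(k−1).
Need P(X < 14.6) = 0.99 with θ tied to k this way. Start at k = 2, θ = 7.31: P(X<14.6) ≈ 0.593.
Too low — raise k to concentrate. Iterating converges to k ≈ 11.3.
Then θ = 7.31/(11.3−1) ≈ 0.712.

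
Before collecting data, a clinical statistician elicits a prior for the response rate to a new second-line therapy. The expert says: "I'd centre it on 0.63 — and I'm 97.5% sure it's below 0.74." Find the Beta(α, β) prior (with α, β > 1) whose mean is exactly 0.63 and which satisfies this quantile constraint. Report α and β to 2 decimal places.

With mean 0.63 fixed, write α = 0.63s, β = 0.37s where s = α+β.
Need P(θ < 0.74) = 0.975 under Beta(0.63s, 0.37s). Normal approximation: (q−m)/√(m(1−m)/s) ≈ z_{0.975} = 1.96, so s ≈ 0.63·0.37·(1.96)²/(0.74−0.63)² = 74.0.
At s = 74.0: P(θ<0.74) ≈ 0.980. Adjusting to match 0.975 gives s ≈ 67.86.
So α = 0.63·67.86 ≈ 42.75, β = 0.37·67.86 ≈ 25.11.

α ≈ 42.75, β ≈ 25.11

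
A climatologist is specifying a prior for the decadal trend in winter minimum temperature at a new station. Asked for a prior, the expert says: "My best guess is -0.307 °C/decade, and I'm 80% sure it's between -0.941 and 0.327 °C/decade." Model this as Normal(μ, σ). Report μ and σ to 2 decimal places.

μ = -0.31, σ = 0.49

A symmetric 80% interval runs μ ± z·σ with z = 1.282.
Half-width = 0.634, so σ = 0.634/1.282 = 0.49.
μ is the stated best guess, -0.31.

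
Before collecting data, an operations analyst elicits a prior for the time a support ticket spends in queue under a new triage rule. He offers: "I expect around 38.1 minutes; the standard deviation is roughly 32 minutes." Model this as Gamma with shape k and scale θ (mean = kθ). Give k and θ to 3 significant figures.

k ≈ 1.42, θ ≈ 26.9

For Gamma(k, scale θ): mean = kθ, variance = kθ², so CV = 1/√k.
CV = SD/mean = 32/38.1 = 0.8399, hence k = 1/CV² = 1.42.
Then θ = mean/k = 38.1/1.42 = 26.9.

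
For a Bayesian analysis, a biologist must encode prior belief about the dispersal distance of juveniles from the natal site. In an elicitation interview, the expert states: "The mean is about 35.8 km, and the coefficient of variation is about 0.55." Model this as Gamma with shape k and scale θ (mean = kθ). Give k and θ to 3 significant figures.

k ≈ 3.31, θ ≈ 10.8

For Gamma(k, scale θ): mean = kθ, variance = kθ², so CV = 1/√k.
CV = 0.55, hence k = 1/CV² = 3.31.
Then θ = mean/k = 35.8/3.31 = 10.8.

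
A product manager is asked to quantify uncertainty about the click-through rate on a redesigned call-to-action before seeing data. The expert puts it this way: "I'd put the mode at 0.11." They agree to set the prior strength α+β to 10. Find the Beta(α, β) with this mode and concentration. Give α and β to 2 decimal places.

For α,β > 1 the Beta mode is (α−1)/(α+β−2). With α+β = 10, the mode is (α−1)/8.
Set (α−1)/8 = 0.11 → α = 1 + 0.11·8 = 1.88.
β = 10 − α = 8.12.

α = 1.88, β = 8.12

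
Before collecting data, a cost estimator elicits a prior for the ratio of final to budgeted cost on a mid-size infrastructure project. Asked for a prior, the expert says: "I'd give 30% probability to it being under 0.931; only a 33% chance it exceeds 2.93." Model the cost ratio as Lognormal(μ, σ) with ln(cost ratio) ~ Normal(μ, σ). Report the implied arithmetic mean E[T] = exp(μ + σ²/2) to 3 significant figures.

If T ~ Lognormal(μ,σ) then ln T ~ Normal(μ,σ), so the p-quantile of ln T is μ + z_p·σ.
ln(0.931) = -0.0715 and ln(2.93) = 1.075; z_{0.3} = -0.5244, z_{0.67} = 0.4399.
σ = (1.075 − -0.0715)/(0.4399 − (-0.5244)) = 1.189.
μ = -0.0715 − (-0.5244)·1.189 = 0.552.
E[T] = exp(μ + σ²/2) = exp(0.552 + 0.7068) = 3.52.

E[T] ≈ 3.52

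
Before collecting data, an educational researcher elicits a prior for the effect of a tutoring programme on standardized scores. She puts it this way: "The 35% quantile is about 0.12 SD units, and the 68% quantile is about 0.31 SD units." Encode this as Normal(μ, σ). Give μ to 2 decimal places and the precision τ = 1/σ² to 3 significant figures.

μ = 0.21, τ = 20.2

For Normal(μ,σ), the p-quantile is μ + z_p·σ. Here z_{0.35} = -0.3853, z_{0.68} = 0.4677.
So 0.12 = μ − 0.3853σ and 0.31 = μ + 0.4677σ.
Subtracting: σ = (0.31 − 0.12)/(0.4677 − (-0.3853)) = 0.22.
Then μ = 0.12 − (-0.3853)·0.22 = 0.21.
Precision τ = 1/σ² = 1/0.2227² = 20.2.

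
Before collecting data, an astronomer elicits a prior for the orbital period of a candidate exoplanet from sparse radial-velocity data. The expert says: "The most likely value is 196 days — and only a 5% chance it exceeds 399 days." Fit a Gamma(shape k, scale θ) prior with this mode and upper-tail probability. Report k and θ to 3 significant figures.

Gamma(k,θ) with k>1 has mode (k−1)θ, so θ = 196/(k−1).
Need P(X < 399) = 0.95 with θ tied to k this way. Start at k = 2, θ = 196: P(X<399) ≈ 0.604.
Too low — raise k to concentrate. Iterating converges to k ≈ 6.48.
Then θ = 196/(6.48−1) ≈ 35.8.

k ≈ 6.48, θ ≈ 35.8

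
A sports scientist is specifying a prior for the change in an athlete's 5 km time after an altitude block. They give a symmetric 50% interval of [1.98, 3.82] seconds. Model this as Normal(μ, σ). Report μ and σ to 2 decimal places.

μ = 2.90, σ = 1.36

A symmetric 50% interval runs μ ± z·σ with z = 0.6745.
Half-width = 0.92, so σ = 0.92/0.6745 = 1.36.
μ is the interval midpoint, 2.90.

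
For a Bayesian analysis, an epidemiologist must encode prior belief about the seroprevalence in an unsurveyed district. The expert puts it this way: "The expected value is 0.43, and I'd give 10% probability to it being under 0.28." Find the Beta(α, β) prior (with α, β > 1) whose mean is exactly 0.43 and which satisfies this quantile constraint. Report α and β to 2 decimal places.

With mean 0.43 fixed, write α = 0.43s, β = 0.57s where s = α+β.
Need P(θ < 0.28) = 0.1 under Beta(0.43s, 0.57s). Normal approximation: (q−m)/√(m(1−m)/s) ≈ z_{0.1} = -1.28, so s ≈ 0.43·0.57·(-1.28)²/(0.28−0.43)² = 17.9.
At s = 17.9: P(θ<0.28) ≈ 0.094. Adjusting to match 0.1 gives s ≈ 17.07.
So α = 0.43·17.07 ≈ 7.34, β = 0.57·17.07 ≈ 9.73.

α ≈ 7.34, β ≈ 9.73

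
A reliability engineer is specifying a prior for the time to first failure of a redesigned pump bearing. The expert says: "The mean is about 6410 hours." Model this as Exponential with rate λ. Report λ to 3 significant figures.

λ ≈ 0.000156

Exponential mean = 1/λ, so λ = 1/6410.0 = 0.000156.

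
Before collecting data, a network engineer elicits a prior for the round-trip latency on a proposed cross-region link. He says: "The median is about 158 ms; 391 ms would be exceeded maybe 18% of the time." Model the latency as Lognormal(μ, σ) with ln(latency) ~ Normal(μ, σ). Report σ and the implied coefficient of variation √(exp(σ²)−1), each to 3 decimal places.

If T ~ Lognormal(μ,σ) then ln T ~ Normal(μ,σ), so the p-quantile of ln T is μ + z_p·σ.
ln(158) = 5.063 and ln(391) = 5.969; z_{0.5} = 0, z_{0.82} = 0.9154.
σ = (5.969 − 5.063)/(0.9154 − (0)) = 0.990.
μ = 5.063 − (0)·0.990 = 5.063.
CV = √(exp(σ²)−1) = √(exp(0.9799)−1) = 1.290.

σ ≈ 0.990, CV ≈ 1.290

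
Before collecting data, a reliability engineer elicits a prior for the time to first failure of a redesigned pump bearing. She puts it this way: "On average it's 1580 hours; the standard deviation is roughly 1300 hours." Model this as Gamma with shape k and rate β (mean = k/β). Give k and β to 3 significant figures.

k ≈ 1.48, β ≈ 0.000935

For Gamma(k, rate β): mean = k/β, variance = k/β², so CV = 1/√k.
CV = SD/mean = 1300/1580 = 0.8228, hence k = 1/CV² = 1.48.
Then β = k/mean = 1.48/1580 = 0.000935.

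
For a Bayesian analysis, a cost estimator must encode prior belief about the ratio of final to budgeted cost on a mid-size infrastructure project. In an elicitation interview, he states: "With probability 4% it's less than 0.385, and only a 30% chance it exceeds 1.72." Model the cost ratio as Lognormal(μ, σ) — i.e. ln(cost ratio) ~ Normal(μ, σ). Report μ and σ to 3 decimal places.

μ ≈ 0.197, σ ≈ 0.658

If T ~ Lognormal(μ,σ) then ln T ~ Normal(μ,σ), so the p-quantile of ln T is μ + z_p·σ.
ln(0.385) = -0.9545 and ln(1.72) = 0.5423; z_{0.04} = -1.751, z_{0.7} = 0.5244.
σ = (0.5423 − -0.9545)/(0.5244 − (-1.751)) = 0.658.
μ = -0.9545 − (-1.751)·0.658 = 0.197.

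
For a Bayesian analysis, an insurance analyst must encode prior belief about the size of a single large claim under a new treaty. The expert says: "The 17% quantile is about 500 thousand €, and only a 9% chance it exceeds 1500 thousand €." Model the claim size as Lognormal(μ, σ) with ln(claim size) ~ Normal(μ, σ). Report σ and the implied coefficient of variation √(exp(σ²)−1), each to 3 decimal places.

σ ≈ 0.479, CV ≈ 0.507

If T ~ Lognormal(μ,σ) then ln T ~ Normal(μ,σ), so the p-quantile of ln T is μ + z_p·σ.
ln(500) = 6.215 and ln(1500) = 7.313; z_{0.17} = -0.9542, z_{0.91} = 1.341.
σ = (7.313 − 6.215)/(1.341 − (-0.9542)) = 0.479.
μ = 6.215 − (-0.9542)·0.479 = 6.671.
CV = √(exp(σ²)−1) = √(exp(0.2292)−1) = 0.507.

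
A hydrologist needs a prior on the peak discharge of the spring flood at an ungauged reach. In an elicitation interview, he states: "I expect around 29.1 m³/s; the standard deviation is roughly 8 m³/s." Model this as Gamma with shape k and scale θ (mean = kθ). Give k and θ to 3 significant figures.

k ≈ 13.2, θ ≈ 2.2

For Gamma(k, scale θ): mean = kθ, variance = kθ², so CV = 1/√k.
CV = SD/mean = 8/29.1 = 0.2749, hence k = 1/CV² = 13.2.
Then θ = mean/k = 29.1/13.2 = 2.2.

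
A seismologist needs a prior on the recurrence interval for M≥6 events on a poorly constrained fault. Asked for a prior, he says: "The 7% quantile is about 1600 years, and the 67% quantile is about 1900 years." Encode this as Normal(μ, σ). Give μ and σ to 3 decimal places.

μ = 1831.109, σ = 156.600

For Normal(μ,σ), the p-quantile is μ + z_p·σ. Here z_{0.07} = -1.476, z_{0.67} = 0.4399.
So 1600 = μ − 1.476σ and 1900 = μ + 0.4399σ.
Subtracting: σ = (1900 − 1600)/(0.4399 − (-1.476)) = 156.600.
Then μ = 1600 − (-1.476)·156.600 = 1831.109.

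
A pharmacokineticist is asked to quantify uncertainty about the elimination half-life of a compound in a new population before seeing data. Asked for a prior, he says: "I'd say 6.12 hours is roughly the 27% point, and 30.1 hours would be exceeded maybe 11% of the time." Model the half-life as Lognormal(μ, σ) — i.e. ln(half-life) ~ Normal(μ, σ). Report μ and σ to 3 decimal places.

μ ≈ 2.342, σ ≈ 0.866

If T ~ Lognormal(μ,σ) then ln T ~ Normal(μ,σ), so the p-quantile of ln T is μ + z_p·σ.
ln(6.12) = 1.812 and ln(30.1) = 3.405; z_{0.27} = -0.6128, z_{0.89} = 1.227.
σ = (3.405 − 1.812)/(1.227 − (-0.6128)) = 0.866.
μ = 1.812 − (-0.6128)·0.866 = 2.342.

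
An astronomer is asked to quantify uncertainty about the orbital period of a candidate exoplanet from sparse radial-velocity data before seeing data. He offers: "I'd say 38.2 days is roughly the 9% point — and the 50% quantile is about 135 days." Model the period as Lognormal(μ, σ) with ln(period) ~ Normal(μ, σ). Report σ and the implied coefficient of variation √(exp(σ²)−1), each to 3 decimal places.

σ ≈ 0.942, CV ≈ 1.195

If T ~ Lognormal(μ,σ) then ln T ~ Normal(μ,σ), so the p-quantile of ln T is μ + z_p·σ.
ln(38.2) = 3.643 and ln(135) = 4.905; z_{0.09} = -1.341, z_{0.5} = 0.
σ = (4.905 − 3.643)/(0 − (-1.341)) = 0.942.
μ = 3.643 − (-1.341)·0.942 = 4.905.
CV = √(exp(σ²)−1) = √(exp(0.8866)−1) = 1.195.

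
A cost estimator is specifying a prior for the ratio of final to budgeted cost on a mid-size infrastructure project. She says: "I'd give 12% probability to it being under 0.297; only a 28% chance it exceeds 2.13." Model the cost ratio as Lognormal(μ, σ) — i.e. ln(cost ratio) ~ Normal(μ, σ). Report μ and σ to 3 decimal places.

μ ≈ 0.103, σ ≈ 1.121

If T ~ Lognormal(μ,σ) then ln T ~ Normal(μ,σ), so the p-quantile of ln T is μ + z_p·σ.
ln(0.297) = -1.214 and ln(2.13) = 0.7561; z_{0.12} = -1.175, z_{0.72} = 0.5828.
σ = (0.7561 − -1.214)/(0.5828 − (-1.175)) = 1.121.
μ = -1.214 − (-1.175)·1.121 = 0.103.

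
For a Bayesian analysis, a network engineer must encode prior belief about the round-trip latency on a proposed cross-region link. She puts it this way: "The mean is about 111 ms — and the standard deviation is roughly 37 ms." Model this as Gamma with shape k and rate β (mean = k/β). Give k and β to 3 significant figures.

k ≈ 9, β ≈ 0.0811

For Gamma(k, rate β): mean = k/β, variance = k/β², so CV = 1/√k.
CV = SD/mean = 37/111 = 0.3333, hence k = 1/CV² = 9.
Then β = k/mean = 9/111 = 0.0811.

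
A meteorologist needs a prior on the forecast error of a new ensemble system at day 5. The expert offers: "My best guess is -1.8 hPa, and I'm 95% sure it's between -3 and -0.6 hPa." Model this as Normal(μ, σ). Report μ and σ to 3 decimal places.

A symmetric 95% interval runs μ ± z·σ with z = 1.96.
Half-width = 1.2, so σ = 1.2/1.96 = 0.612.
μ is the stated best guess, -1.800.

μ = -1.800, σ = 0.612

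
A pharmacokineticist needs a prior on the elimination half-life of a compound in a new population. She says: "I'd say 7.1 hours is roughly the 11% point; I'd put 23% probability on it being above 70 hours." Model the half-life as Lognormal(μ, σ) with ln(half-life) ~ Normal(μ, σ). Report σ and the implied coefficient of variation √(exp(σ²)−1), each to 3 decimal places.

σ ≈ 1.164, CV ≈ 1.697

If T ~ Lognormal(μ,σ) then ln T ~ Normal(μ,σ), so the p-quantile of ln T is μ + z_p·σ.
ln(7.1) = 1.96 and ln(70) = 4.248; z_{0.11} = -1.227, z_{0.77} = 0.7388.
σ = (4.248 − 1.96)/(0.7388 − (-1.227)) = 1.164.
μ = 1.96 − (-1.227)·1.164 = 3.388.
CV = √(exp(σ²)−1) = √(exp(1.3557)−1) = 1.697.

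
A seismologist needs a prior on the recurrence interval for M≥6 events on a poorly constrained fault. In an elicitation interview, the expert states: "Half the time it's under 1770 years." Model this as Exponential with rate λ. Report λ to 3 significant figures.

λ ≈ 0.000392

Exponential median = ln 2 / λ, so λ = ln 2 / 1770.0 = 0.000392.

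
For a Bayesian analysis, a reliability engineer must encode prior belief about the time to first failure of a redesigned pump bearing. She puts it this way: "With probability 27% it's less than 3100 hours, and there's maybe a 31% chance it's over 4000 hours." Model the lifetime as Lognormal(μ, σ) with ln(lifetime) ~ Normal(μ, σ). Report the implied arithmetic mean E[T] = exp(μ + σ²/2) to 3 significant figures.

If T ~ Lognormal(μ,σ) then ln T ~ Normal(μ,σ), so the p-quantile of ln T is μ + z_p·σ.
ln(3100) = 8.039 and ln(4000) = 8.294; z_{0.27} = -0.6128, z_{0.69} = 0.4959.
σ = (8.294 − 8.039)/(0.4959 − (-0.6128)) = 0.230.
μ = 8.039 − (-0.6128)·0.230 = 8.180.
E[T] = exp(μ + σ²/2) = exp(8.180 + 0.0264) = 3660 hours.

E[T] ≈ 3660 hours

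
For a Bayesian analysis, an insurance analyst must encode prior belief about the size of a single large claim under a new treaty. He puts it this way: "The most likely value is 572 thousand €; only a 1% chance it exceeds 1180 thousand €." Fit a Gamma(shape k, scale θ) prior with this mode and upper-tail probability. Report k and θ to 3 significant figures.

Gamma(k,θ) with k>1 has mode (k−1)θ, so θ = 572/(k−1).
Need P(X < 1180) = 0.99 with θ tied to k this way. Start at k = 2, θ = 572: P(X<1180) ≈ 0.611.
Too low — raise k to concentrate. Iterating converges to k ≈ 10.3.
Then θ = 572/(10.3−1) ≈ 61.4.

k ≈ 10.3, θ ≈ 61.4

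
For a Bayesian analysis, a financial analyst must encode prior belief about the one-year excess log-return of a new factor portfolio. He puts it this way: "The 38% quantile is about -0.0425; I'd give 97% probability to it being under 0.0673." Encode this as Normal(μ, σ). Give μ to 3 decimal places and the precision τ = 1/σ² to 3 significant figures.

For Normal(μ,σ), the p-quantile is μ + z_p·σ. Here z_{0.38} = -0.3055, z_{0.97} = 1.881.
So -0.0425 = μ − 0.3055σ and 0.0673 = μ + 1.881σ.
Subtracting: σ = (0.0673 − -0.0425)/(1.881 − (-0.3055)) = 0.050.
Then μ = -0.0425 − (-0.3055)·0.050 = -0.027.
Precision τ = 1/σ² = 1/0.05022² = 396.

μ = -0.027, τ = 396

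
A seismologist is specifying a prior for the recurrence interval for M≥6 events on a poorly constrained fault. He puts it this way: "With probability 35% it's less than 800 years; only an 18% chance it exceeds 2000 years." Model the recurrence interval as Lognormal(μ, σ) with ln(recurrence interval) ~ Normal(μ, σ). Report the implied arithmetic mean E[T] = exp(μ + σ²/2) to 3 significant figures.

If T ~ Lognormal(μ,σ) then ln T ~ Normal(μ,σ), so the p-quantile of ln T is μ + z_p·σ.
ln(800) = 6.685 and ln(2000) = 7.601; z_{0.35} = -0.3853, z_{0.82} = 0.9154.
σ = (7.601 − 6.685)/(0.9154 − (-0.3853)) = 0.704.
μ = 6.685 − (-0.3853)·0.704 = 6.956.
E[T] = exp(μ + σ²/2) = exp(6.956 + 0.2481) = 1350 years.

E[T] ≈ 1350 years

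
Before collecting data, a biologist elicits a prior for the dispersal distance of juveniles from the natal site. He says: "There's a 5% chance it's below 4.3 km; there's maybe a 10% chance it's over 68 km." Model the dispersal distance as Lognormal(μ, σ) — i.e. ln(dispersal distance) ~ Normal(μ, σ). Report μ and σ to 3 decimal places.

If T ~ Lognormal(μ,σ) then ln T ~ Normal(μ,σ), so the p-quantile of ln T is μ + z_p·σ.
ln(4.3) = 1.459 and ln(68) = 4.22; z_{0.05} = -1.645, z_{0.9} = 1.282.
σ = (4.22 − 1.459)/(1.282 − (-1.645)) = 0.943.
μ = 1.459 − (-1.645)·0.943 = 3.010.

μ ≈ 3.010, σ ≈ 0.943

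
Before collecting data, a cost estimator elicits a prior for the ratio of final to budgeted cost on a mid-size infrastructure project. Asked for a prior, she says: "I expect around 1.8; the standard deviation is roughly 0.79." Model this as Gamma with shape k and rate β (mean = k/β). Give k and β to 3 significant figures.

For Gamma(k, rate β): mean = k/β, variance = k/β², so CV = 1/√k.
CV = SD/mean = 0.79/1.8 = 0.4389, hence k = 1/CV² = 5.19.
Then β = k/mean = 5.19/1.8 = 2.88.

k ≈ 5.19, β ≈ 2.88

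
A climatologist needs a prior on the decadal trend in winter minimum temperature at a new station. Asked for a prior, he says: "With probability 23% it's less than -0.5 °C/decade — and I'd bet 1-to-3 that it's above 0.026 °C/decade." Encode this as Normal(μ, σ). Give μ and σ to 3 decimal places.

μ = -0.225, σ = 0.372

The p-quantile of Normal(μ,σ) is μ + z_p·σ, with z_{0.23} = -0.7388 and z_{0.75} = 0.6745.
Eliminate σ: μ = (z₂·x₁ − z₁·x₂)/(z₂ − z₁) = (0.6745·-0.5 − (-0.7388)·0.026)/1.413 = -0.225.
Then σ = (x₂ − x₁)/(z₂ − z₁) = (0.026 − -0.5)/1.413 = 0.372.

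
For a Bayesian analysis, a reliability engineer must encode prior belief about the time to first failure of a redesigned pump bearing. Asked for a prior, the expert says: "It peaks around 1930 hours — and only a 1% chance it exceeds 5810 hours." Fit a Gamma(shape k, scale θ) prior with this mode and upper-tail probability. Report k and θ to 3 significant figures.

k ≈ 4.7, θ ≈ 521

Gamma(k,θ) with k>1 has mode (k−1)θ, so θ = 1930/(k−1).
Need P(X < 5810) = 0.99 with θ tied to k this way. Start at k = 2, θ = 1930: P(X<5810) ≈ 0.802.
Too low — raise k to concentrate. Iterating converges to k ≈ 4.7.
Then θ = 1930/(4.7−1) ≈ 521.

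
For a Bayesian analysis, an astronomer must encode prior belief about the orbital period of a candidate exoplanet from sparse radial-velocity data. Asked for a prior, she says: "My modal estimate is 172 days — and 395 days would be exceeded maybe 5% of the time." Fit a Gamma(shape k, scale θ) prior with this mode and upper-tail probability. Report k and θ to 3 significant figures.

Gamma(k,θ) with k>1 has mode (k−1)θ, so θ = 172/(k−1).
Need P(X < 395) = 0.95 with θ tied to k this way. Start at k = 2, θ = 172: P(X<395) ≈ 0.668.
Too low — raise k to concentrate. Iterating converges to k ≈ 4.96.
Then θ = 172/(4.96−1) ≈ 43.4.

k ≈ 4.96, θ ≈ 43.4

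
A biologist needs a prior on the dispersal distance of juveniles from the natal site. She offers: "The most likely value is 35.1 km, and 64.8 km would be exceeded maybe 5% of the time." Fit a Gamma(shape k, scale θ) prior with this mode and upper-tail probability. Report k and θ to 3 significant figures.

k ≈ 8.41, θ ≈ 4.74

Gamma(k,θ) with k>1 has mode (k−1)θ, so θ = 35.1/(k−1).
Need P(X < 64.8) = 0.95 with θ tied to k this way. Start at k = 2, θ = 35.1: P(X<64.8) ≈ 0.551.
Too low — raise k to concentrate. Iterating converges to k ≈ 8.41.
Then θ = 35.1/(8.41−1) ≈ 4.74.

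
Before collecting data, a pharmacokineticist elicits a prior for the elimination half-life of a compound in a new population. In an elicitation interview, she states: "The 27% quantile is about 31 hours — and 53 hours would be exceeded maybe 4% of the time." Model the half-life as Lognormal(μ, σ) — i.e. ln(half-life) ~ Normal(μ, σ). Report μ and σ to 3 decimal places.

μ ≈ 3.573, σ ≈ 0.227

If T ~ Lognormal(μ,σ) then ln T ~ Normal(μ,σ), so the p-quantile of ln T is μ + z_p·σ.
ln(31) = 3.434 and ln(53) = 3.97; z_{0.27} = -0.6128, z_{0.96} = 1.751.
σ = (3.97 − 3.434)/(1.751 − (-0.6128)) = 0.227.
μ = 3.434 − (-0.6128)·0.227 = 3.573.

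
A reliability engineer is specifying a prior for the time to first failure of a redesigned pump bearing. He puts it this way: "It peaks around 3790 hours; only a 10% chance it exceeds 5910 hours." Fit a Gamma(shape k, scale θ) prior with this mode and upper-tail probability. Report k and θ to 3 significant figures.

k ≈ 10.5, θ ≈ 400

Gamma(k,θ) with k>1 has mode (k−1)θ, so θ = 3790/(k−1).
Need P(X < 5910) = 0.9 with θ tied to k this way. Start at k = 2, θ = 3790: P(X<5910) ≈ 0.462.
Too low — raise k to concentrate. Iterating converges to k ≈ 10.5.
Then θ = 3790/(10.5−1) ≈ 400.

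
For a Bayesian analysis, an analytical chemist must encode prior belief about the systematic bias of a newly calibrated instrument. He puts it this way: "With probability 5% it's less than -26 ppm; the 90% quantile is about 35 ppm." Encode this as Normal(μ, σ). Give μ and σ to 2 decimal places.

For Normal(μ,σ), the p-quantile is μ + z_p·σ. Here z_{0.05} = -1.645, z_{0.9} = 1.282.
So -26 = μ − 1.645σ and 35 = μ + 1.282σ.
Subtracting: σ = (35 − -26)/(1.282 − (-1.645)) = 20.84.
Then μ = -26 − (-1.645)·20.84 = 8.29.

μ = 8.29, σ = 20.84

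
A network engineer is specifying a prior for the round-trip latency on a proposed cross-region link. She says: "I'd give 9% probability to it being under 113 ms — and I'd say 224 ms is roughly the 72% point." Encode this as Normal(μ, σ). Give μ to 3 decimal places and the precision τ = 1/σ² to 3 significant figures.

The p-quantile of Normal(μ,σ) is μ + z_p·σ, with z_{0.09} = -1.341 and z_{0.72} = 0.5828.
Eliminate σ: μ = (z₂·x₁ − z₁·x₂)/(z₂ − z₁) = (0.5828·113 − (-1.341)·224)/1.924 = 190.367.
Then σ = (x₂ − x₁)/(z₂ − z₁) = (224 − 113)/1.924 = 57.704.
Precision τ = 1/σ² = 1/57.7² = 0.0003.

μ = 190.367, τ = 0.0003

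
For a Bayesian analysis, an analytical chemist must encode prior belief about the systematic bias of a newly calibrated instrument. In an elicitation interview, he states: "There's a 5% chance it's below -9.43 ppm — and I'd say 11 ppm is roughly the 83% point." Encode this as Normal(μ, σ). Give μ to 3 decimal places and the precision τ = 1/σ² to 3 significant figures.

μ = 3.500, τ = 0.0162

The p-quantile of Normal(μ,σ) is μ + z_p·σ, with z_{0.05} = -1.645 and z_{0.83} = 0.9542.
Eliminate σ: μ = (z₂·x₁ − z₁·x₂)/(z₂ − z₁) = (0.9542·-9.43 − (-1.645)·11)/2.599 = 3.500.
Then σ = (x₂ − x₁)/(z₂ − z₁) = (11 − -9.43)/2.599 = 7.861.
Precision τ = 1/σ² = 1/7.861² = 0.0162.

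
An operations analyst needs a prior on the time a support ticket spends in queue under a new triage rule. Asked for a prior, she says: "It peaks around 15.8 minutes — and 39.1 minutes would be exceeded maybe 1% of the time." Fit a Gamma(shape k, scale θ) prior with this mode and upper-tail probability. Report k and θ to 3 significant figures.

k ≈ 6.73, θ ≈ 2.76

Gamma(k,θ) with k>1 has mode (k−1)θ, so θ = 15.8/(k−1).
Need P(X < 39.1) = 0.99 with θ tied to k this way. Start at k = 2, θ = 15.8: P(X<39.1) ≈ 0.707.
Too low — raise k to concentrate. Iterating converges to k ≈ 6.73.
Then θ = 15.8/(6.73−1) ≈ 2.76.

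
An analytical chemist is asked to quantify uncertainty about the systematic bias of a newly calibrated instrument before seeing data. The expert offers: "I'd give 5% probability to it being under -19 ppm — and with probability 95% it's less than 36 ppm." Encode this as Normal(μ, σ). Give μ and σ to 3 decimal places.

For Normal(μ,σ), the p-quantile is μ + z_p·σ. Here z_{0.05} = -1.645, z_{0.95} = 1.645.
So -19 = μ − 1.645σ and 36 = μ + 1.645σ.
Subtracting: σ = (36 − -19)/(1.645 − (-1.645)) = 16.719.
Then μ = -19 − (-1.645)·16.719 = 8.500.

μ = 8.500, σ = 16.719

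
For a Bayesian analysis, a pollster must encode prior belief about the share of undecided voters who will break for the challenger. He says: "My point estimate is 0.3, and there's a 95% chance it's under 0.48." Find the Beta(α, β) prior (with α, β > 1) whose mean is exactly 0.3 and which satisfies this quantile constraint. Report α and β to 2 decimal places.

α ≈ 5.73, β ≈ 13.37

With mean 0.3 fixed, write α = 0.3s, β = 0.7s where s = α+β.
Need P(θ < 0.48) = 0.95 under Beta(0.3s, 0.7s). Normal approximation: (q−m)/√(m(1−m)/s) ≈ z_{0.95} = 1.64, so s ≈ 0.3·0.7·(1.64)²/(0.48−0.3)² = 17.5.
At s = 17.5: P(θ<0.48) ≈ 0.943. Adjusting to match 0.95 gives s ≈ 19.09.
So α = 0.3·19.09 ≈ 5.73, β = 0.7·19.09 ≈ 13.37.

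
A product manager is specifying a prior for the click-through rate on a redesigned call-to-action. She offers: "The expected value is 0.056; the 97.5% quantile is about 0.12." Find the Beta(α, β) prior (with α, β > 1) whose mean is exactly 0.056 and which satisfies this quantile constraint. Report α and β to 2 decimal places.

With mean 0.056 fixed, write α = 0.056s, β = 0.944s where s = α+β.
Need P(θ < 0.12) = 0.975 under Beta(0.056s, 0.944s). Normal approximation: (q−m)/√(m(1−m)/s) ≈ z_{0.975} = 1.96, so s ≈ 0.056·0.944·(1.96)²/(0.12−0.056)² = 49.6.
At s = 49.6: P(θ<0.12) ≈ 0.955. Adjusting to match 0.975 gives s ≈ 70.40.
So α = 0.056·70.40 ≈ 3.94, β = 0.944·70.40 ≈ 66.46.

α ≈ 3.94, β ≈ 66.46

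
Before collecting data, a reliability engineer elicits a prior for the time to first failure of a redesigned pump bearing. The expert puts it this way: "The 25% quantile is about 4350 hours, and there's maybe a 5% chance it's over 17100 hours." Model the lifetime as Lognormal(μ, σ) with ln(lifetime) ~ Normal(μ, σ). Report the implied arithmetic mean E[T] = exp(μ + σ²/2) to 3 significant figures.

If T ~ Lognormal(μ,σ) then ln T ~ Normal(μ,σ), so the p-quantile of ln T is μ + z_p·σ.
ln(4350) = 8.378 and ln(17100) = 9.747; z_{0.25} = -0.6745, z_{0.95} = 1.645.
σ = (9.747 − 8.378)/(1.645 − (-0.6745)) = 0.590.
μ = 8.378 − (-0.6745)·0.590 = 8.776.
E[T] = exp(μ + σ²/2) = exp(8.776 + 0.1742) = 7710 hours.

E[T] ≈ 7710 hours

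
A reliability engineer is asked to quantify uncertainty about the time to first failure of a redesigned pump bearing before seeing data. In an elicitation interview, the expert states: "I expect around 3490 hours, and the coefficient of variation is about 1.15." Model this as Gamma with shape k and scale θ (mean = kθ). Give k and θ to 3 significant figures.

For Gamma(k, scale θ): mean = kθ, variance = kθ², so CV = 1/√k.
CV = 1.15, hence k = 1/CV² = 0.756.
Then θ = mean/k = 3490/0.756 = 4620.

k ≈ 0.756, θ ≈ 4620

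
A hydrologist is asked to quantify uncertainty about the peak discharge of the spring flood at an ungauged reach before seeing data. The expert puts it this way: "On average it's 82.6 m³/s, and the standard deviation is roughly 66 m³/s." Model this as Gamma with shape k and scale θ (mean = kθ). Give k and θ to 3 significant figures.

For Gamma(k, scale θ): mean = kθ, variance = kθ², so CV = 1/√k.
CV = SD/mean = 66/82.6 = 0.799, hence k = 1/CV² = 1.57.
Then θ = mean/k = 82.6/1.57 = 52.7.

k ≈ 1.57, θ ≈ 52.7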